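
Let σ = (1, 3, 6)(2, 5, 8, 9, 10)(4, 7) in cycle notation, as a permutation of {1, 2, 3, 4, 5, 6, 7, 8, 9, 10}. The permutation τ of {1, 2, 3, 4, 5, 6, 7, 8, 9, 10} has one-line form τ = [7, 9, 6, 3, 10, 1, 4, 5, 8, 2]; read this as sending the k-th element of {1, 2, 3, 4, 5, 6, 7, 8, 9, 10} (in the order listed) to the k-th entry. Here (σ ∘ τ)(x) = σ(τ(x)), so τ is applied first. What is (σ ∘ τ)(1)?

τ(1) = 7, then σ(7) = 4; composing gives (σ ∘ τ)(1) = 4.

4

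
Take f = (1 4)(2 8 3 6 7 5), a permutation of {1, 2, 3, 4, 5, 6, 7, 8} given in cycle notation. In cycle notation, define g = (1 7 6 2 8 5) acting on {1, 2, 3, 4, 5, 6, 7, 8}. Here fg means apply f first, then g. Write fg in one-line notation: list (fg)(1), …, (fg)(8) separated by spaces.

4 5 2 7 8 6 1 3

(fg)(x) = g(f(x)). Computing each image: g(f(1)) = g(4) = 4, g(f(2)) = g(8) = 5, g(f(3)) = g(6) = 2, g(f(4)) = g(1) = 7, g(f(5)) = g(2) = 8, g(f(6)) = g(7) = 6, g(f(7)) = g(5) = 1, g(f(8)) = g(3) = 3.
Hence fg = [4 5 2 7 8 6 1 3].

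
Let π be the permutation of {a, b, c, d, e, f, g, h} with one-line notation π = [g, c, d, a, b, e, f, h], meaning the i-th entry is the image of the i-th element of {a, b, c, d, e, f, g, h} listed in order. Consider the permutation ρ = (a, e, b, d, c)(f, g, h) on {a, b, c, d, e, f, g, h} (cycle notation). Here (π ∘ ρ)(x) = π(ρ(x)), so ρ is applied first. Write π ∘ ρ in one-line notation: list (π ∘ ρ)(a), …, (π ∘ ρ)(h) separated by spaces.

(π ∘ ρ)(x) = π(ρ(x)). Computing each image: π(ρ(a)) = π(e) = b, π(ρ(b)) = π(d) = a, π(ρ(c)) = π(a) = g, π(ρ(d)) = π(c) = d, π(ρ(e)) = π(b) = c, π(ρ(f)) = π(g) = f, π(ρ(g)) = π(h) = h, π(ρ(h)) = π(f) = e.
Hence π ∘ ρ = [b a g d c f h e].

b a g d c f h e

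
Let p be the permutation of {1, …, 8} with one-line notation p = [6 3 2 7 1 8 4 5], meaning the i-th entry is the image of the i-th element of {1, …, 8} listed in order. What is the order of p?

4

Decomposing into disjoint cycles gives cycle lengths 4, 2, 2.
The order of p is the least common multiple of its cycle lengths: lcm(4, 2, 2) = 4.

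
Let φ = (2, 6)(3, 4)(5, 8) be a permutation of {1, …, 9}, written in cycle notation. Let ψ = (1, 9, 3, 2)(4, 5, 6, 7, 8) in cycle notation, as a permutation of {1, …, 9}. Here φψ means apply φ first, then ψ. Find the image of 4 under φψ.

2

First apply φ: φ(4) = 3, then ψ(3) = 2. Thus (φψ)(4) = 2.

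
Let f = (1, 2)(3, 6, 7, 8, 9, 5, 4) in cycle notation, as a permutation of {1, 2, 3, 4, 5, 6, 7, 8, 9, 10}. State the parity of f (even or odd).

odd

The cycle lengths are 7, 2, 1.
A cycle is odd iff its length is even; f has 1 even-length cycle, so sgn(f) = (−1)^1 and f is odd.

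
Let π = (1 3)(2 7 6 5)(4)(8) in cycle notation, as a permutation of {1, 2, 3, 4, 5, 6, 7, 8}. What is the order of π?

The cycle type of π is (4, 2, 1, 1).
The order of π is the least common multiple of its cycle lengths: lcm(4, 2) = 4.

4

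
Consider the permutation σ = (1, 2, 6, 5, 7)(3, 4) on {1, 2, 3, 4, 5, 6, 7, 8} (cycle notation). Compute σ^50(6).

6

6 lies in the 5-cycle (1, 2, 6, 5, 7).
Since the cycle has length 5, σ^50 acts on it the same as σ^0 (50 mod 5 = 0).
So σ^50(6) = 6.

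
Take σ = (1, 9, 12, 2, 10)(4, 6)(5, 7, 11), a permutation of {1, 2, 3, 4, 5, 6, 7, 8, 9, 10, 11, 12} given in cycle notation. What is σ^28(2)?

9

2 lies in the 5-cycle (1, 9, 12, 2, 10).
Powers repeat with period 5 on this cycle, and 28 mod 5 = 3, so σ^28(2) = σ^3(2).
Stepping 3 places around the cycle: 2 → 10 → 1 → 9.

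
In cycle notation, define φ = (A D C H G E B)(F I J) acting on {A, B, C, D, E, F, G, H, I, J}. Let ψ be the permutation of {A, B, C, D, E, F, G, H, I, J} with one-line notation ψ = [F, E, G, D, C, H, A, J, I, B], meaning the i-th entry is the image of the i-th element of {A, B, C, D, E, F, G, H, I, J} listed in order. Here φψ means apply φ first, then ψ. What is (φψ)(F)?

(φψ)(F) = ψ(φ(F)). φ(F) = I, then ψ(I) = I. So (φψ)(F) = I.

I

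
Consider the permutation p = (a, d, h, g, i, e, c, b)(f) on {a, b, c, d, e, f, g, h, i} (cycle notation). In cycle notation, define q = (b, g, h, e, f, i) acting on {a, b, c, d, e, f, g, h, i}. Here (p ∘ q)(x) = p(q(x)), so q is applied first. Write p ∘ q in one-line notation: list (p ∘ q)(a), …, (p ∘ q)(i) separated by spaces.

d i b h f e g c a

(p ∘ q)(x) = p(q(x)). Computing each image: p(q(a)) = p(a) = d, p(q(b)) = p(g) = i, p(q(c)) = p(c) = b, p(q(d)) = p(d) = h, p(q(e)) = p(f) = f, p(q(f)) = p(i) = e, p(q(g)) = p(h) = g, p(q(h)) = p(e) = c, p(q(i)) = p(b) = a.
Hence p ∘ q = [d i b h f e g c a].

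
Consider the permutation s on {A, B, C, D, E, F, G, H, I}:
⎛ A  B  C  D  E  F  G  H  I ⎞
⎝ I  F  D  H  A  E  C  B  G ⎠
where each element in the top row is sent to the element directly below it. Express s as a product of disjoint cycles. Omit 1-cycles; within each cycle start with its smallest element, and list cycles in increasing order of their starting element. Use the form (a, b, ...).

Start at A and follow images: A → I → G → C → D → H → B → F → E → A, giving the cycle (A, I, G, C, D, H, B, F, E).
Repeating from the next unused element and collecting all non-trivial cycles gives (A, I, G, C, D, H, B, F, E).

(A, I, G, C, D, H, B, F, E)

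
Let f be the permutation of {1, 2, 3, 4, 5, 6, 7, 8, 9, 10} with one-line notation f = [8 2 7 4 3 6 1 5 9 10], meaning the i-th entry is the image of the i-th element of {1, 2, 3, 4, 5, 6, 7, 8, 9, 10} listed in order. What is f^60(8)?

8

Tracing 8 → 5 → … returns to 8 after 5 steps, so 8 lies in a 5-cycle (1 8 5 3 7).
Since the cycle has length 5, f^60 acts on it the same as f^0 (60 mod 5 = 0).
So f^60(8) = 8.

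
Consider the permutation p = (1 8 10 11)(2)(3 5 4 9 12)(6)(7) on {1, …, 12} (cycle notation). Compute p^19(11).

10

11 lies in the 4-cycle (1 8 10 11).
Powers repeat with period 4 on this cycle, and 19 mod 4 = 3, so p^19(11) = p^3(11).
Stepping 3 places around the cycle: 11 → 1 → 8 → 10.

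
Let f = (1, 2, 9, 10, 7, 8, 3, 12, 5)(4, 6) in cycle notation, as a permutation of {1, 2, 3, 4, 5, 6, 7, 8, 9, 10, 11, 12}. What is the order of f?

18

The cycle type of f is (9, 2, 1).
Since disjoint cycles commute, ord(f) = lcm(9, 2) = 18.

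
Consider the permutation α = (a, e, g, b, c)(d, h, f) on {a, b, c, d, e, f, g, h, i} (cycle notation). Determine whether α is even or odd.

The cycle lengths are 5, 3, 1.
A cycle is odd iff its length is even; α has 0 even-length cycles, so sgn(α) = (−1)^0 and α is even.

even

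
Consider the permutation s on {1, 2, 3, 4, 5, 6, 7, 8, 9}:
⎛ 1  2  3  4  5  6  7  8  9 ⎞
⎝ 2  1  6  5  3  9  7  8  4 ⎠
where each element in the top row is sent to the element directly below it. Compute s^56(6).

9

Tracing 6 → 9 → … returns to 6 after 5 steps, so 6 lies in a 5-cycle (3, 6, 9, 4, 5).
Since the cycle has length 5, s^56 acts on it the same as s^1 (56 mod 5 = 1).
Stepping 1 place around the cycle: 6 → 9.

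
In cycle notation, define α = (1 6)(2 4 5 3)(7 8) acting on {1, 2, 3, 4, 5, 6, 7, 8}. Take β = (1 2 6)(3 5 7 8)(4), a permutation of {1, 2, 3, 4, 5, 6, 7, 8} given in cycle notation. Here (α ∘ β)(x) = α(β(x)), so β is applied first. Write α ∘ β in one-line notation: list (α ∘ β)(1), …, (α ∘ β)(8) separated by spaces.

For each element, apply β then α: 1 → 2 → 4; 2 → 6 → 1; 3 → 5 → 3; 4 → 4 → 5; 5 → 7 → 8; 6 → 1 → 6; 7 → 8 → 7; 8 → 3 → 2.
Collecting the images, α ∘ β = [4 1 3 5 8 6 7 2].

4 1 3 5 8 6 7 2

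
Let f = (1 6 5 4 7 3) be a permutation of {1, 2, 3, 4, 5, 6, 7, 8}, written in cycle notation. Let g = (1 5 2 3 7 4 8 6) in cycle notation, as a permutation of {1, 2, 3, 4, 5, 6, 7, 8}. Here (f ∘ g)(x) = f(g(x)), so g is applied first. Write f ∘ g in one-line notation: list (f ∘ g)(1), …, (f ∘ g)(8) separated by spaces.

4 1 3 8 2 6 7 5

(f ∘ g)(x) = f(g(x)). Computing each image: f(g(1)) = f(5) = 4, f(g(2)) = f(3) = 1, f(g(3)) = f(7) = 3, f(g(4)) = f(8) = 8, f(g(5)) = f(2) = 2, f(g(6)) = f(1) = 6, f(g(7)) = f(4) = 7, f(g(8)) = f(6) = 5.
Hence f ∘ g = [4 1 3 8 2 6 7 5].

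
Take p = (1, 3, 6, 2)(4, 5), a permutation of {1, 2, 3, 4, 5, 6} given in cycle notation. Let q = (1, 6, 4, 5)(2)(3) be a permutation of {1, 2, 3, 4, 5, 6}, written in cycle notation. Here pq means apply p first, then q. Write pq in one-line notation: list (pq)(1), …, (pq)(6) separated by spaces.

3 6 4 1 5 2

For each element, apply p then q: 1 → 3 → 3; 2 → 1 → 6; 3 → 6 → 4; 4 → 5 → 1; 5 → 4 → 5; 6 → 2 → 2.
Collecting the images, pq = [3 6 4 1 5 2].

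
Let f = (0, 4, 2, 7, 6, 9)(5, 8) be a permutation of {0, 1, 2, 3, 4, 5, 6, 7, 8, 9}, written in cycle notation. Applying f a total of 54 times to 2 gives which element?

2

2 lies in the 6-cycle (0, 4, 2, 7, 6, 9).
Powers repeat with period 6 on this cycle, and 54 mod 6 = 0, so f^54(2) = f^0(2).
So f^54(2) = 2.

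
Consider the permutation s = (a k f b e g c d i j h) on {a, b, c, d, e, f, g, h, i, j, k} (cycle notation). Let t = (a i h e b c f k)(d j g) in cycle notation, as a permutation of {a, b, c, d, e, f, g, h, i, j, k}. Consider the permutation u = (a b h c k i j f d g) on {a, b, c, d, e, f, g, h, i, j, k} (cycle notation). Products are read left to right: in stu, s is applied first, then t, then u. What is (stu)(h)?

Chase h: s(h) = a; t(a) = i; u(i) = j. Hence (stu)(h) = j.

j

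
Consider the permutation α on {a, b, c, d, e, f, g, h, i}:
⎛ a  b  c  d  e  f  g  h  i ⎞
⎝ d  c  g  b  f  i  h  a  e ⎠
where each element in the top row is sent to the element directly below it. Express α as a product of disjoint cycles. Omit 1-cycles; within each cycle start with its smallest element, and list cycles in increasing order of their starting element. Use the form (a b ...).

(a d b c g h)(e f i)

Iterating α from a gives a → d → b → c → g → h → a; that is the 6-cycle (a d b c g h).
Repeating from the next unused element and collecting all non-trivial cycles gives (a d b c g h)(e f i).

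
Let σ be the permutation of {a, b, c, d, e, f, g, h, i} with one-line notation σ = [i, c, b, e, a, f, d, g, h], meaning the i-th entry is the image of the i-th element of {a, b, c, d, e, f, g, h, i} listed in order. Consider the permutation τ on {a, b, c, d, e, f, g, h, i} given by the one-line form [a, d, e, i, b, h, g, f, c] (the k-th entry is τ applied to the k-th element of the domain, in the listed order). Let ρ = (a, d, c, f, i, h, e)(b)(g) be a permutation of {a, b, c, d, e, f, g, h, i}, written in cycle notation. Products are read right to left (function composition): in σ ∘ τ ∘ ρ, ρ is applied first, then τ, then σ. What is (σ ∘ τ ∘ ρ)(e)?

i

(σ ∘ τ ∘ ρ)(e) = σ(τ(ρ(e))). ρ(e) = a, then τ(a) = a, then σ(a) = i, so the result is i.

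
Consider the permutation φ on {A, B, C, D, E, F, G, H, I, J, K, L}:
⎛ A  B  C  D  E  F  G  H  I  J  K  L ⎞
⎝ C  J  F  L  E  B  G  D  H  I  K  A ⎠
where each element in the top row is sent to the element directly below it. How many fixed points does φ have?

3

The fixed points (elements with φ(x) = x) are {E, G, K}, so there are 3.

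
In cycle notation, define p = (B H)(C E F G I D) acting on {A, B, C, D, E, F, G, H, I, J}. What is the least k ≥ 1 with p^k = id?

The disjoint cycles have lengths 6, 2, 1, 1.
Since disjoint cycles commute, ord(p) = lcm(6, 2) = 6.

6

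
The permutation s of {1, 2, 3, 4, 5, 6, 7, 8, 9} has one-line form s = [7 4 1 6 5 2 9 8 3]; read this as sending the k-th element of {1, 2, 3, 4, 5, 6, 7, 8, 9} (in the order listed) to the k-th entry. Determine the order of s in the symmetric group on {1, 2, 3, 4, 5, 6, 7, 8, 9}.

12

Decomposing into disjoint cycles gives cycle lengths 4, 3, 1, 1.
The order is lcm(4, 3) = 12.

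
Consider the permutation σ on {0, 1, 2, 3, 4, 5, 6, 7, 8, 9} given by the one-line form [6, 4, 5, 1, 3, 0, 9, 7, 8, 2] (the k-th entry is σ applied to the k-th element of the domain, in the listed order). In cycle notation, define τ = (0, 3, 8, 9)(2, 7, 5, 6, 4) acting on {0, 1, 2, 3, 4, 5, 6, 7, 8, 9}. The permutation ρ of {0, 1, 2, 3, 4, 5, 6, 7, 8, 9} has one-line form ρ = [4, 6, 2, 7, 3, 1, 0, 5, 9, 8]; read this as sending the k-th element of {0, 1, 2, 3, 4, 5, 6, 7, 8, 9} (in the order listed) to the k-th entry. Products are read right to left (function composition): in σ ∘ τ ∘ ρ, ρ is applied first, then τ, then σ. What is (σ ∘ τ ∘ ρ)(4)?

Chase 4: ρ(4) = 3; τ(3) = 8; σ(8) = 8. Hence (σ ∘ τ ∘ ρ)(4) = 8.

8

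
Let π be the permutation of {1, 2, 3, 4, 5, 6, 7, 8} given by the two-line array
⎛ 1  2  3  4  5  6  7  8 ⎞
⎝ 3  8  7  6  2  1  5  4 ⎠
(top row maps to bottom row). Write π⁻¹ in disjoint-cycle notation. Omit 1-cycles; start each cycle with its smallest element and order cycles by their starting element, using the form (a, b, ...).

First write π in disjoint cycles: (1, 3, 7, 5, 2, 8, 4, 6).
The inverse reverses every cycle; in canonical form, π⁻¹ = (1, 6, 4, 8, 2, 5, 7, 3).

(1, 6, 4, 8, 2, 5, 7, 3)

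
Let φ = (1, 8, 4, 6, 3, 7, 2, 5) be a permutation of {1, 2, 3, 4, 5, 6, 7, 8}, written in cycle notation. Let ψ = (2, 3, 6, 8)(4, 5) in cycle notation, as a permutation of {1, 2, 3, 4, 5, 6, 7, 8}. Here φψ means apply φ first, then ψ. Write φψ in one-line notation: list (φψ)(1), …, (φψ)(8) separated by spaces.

For each element, apply φ then ψ: 1 → 8 → 2; 2 → 5 → 4; 3 → 7 → 7; 4 → 6 → 8; 5 → 1 → 1; 6 → 3 → 6; 7 → 2 → 3; 8 → 4 → 5.
Collecting the images, φψ = [2 4 7 8 1 6 3 5].

2 4 7 8 1 6 3 5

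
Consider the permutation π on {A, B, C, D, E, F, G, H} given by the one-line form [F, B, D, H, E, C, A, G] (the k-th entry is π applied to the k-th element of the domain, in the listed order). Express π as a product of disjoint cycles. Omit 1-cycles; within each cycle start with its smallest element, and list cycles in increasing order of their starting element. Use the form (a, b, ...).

From A: A → F → C → D → H → G → A, closing the cycle (A, F, C, D, H, G).
Repeating from the next unused element and collecting all non-trivial cycles gives (A, F, C, D, H, G).

(A, F, C, D, H, G)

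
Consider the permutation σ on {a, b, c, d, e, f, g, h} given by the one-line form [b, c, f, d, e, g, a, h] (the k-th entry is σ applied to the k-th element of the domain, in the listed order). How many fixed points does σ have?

The fixed points (elements with σ(x) = x) are {d, e, h}, so there are 3.

3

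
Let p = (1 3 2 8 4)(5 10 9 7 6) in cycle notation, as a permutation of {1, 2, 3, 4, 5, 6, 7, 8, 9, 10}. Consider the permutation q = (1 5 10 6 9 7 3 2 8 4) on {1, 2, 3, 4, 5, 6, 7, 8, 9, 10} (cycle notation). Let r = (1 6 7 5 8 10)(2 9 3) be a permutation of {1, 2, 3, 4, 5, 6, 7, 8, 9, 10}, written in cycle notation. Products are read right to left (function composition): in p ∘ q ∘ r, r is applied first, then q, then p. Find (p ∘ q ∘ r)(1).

Chase 1: r(1) = 6; q(6) = 9; p(9) = 7. Hence (p ∘ q ∘ r)(1) = 7.

7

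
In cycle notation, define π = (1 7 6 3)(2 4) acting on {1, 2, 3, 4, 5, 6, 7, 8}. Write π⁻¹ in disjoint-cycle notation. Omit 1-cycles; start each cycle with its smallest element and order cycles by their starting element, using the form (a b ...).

(1 3 6 7)(2 4)

Inverting a permutation written in cycle notation just reverses the order within every cycle.
Reversing each cycle of π and rotating so the smallest element leads gives (1 3 6 7)(2 4).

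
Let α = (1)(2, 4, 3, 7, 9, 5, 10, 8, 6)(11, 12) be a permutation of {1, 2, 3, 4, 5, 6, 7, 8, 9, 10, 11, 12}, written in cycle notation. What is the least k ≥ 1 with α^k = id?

18

The disjoint cycles have lengths 9, 2, 1.
The order is lcm(9, 2) = 18.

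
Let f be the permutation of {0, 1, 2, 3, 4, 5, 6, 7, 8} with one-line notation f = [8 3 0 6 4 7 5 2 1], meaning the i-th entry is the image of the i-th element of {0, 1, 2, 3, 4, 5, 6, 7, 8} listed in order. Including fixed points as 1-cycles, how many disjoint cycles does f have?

2

The cycle decomposition is (0 8 1 3 6 5 7 2)(4), which has 2 cycles (counting 1-cycles).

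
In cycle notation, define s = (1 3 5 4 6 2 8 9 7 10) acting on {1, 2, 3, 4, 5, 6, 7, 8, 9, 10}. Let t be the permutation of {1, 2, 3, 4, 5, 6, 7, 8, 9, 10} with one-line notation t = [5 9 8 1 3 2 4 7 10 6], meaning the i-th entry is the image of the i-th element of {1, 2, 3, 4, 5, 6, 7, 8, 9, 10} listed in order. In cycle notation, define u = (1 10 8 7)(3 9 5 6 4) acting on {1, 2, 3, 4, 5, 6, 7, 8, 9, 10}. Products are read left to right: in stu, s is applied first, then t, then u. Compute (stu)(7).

(stu)(7) = u(t(s(7))). s(7) = 10, then t(10) = 6, then u(6) = 4, so the result is 4.

4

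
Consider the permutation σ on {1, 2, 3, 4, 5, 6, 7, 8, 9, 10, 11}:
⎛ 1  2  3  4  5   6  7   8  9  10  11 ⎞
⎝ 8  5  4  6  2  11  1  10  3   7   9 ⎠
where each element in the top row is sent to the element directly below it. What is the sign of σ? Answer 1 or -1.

1

In disjoint-cycle form the cycle lengths are 5, 4, 2.
A cycle is odd iff its length is even; σ has 2 even-length cycles, so sgn(σ) = (−1)^2 and σ is even.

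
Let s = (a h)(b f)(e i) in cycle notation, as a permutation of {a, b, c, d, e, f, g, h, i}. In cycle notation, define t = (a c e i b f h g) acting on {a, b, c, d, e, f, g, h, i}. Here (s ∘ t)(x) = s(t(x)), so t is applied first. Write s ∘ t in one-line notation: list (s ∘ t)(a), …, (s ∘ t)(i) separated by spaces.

c b i d e a h g f

For each element, apply t then s: a → c → c; b → f → b; c → e → i; d → d → d; e → i → e; f → h → a; g → a → h; h → g → g; i → b → f.
Collecting the images, s ∘ t = [c b i d e a h g f].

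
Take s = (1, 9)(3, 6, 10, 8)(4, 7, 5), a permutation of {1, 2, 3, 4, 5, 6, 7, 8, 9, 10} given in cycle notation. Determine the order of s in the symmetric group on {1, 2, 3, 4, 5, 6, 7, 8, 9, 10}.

12

The cycle type of s is (4, 3, 2, 1).
Since disjoint cycles commute, ord(s) = lcm(4, 3, 2) = 12.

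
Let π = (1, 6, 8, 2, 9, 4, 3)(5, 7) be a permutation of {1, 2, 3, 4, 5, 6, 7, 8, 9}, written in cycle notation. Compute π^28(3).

3

3 lies in the 7-cycle (1, 6, 8, 2, 9, 4, 3).
Powers repeat with period 7 on this cycle, and 28 mod 7 = 0, so π^28(3) = π^0(3).
So π^28(3) = 3.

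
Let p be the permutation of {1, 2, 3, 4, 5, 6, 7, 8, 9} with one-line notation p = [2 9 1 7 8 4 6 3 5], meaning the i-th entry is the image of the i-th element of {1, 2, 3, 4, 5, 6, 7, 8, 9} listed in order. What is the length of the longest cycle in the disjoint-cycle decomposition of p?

Decomposing into disjoint cycles gives (1 2 9 5 8 3)(4 7 6); the longest has length 6.

6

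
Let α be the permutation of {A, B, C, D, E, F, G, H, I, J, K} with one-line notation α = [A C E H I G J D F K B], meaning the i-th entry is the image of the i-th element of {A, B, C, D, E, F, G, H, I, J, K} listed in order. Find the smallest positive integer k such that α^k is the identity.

Writing α as disjoint cycles, the cycle lengths are 8, 2, 1.
The order is lcm(8, 2) = 8.

8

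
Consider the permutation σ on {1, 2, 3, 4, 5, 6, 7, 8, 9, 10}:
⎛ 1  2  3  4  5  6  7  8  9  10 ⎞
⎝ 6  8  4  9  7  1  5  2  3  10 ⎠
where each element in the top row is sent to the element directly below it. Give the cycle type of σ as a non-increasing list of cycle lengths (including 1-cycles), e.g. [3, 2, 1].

[3, 2, 2, 2, 1]

The disjoint cycles are (1, 6)(2, 8)(3, 4, 9)(5, 7)(10), with lengths 3, 2, 2, 2, 1 in non-increasing order.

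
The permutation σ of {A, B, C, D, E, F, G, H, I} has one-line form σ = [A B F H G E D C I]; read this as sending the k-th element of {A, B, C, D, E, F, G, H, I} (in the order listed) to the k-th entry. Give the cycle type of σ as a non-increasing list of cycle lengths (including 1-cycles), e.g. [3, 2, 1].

The disjoint cycles are (A)(B)(C F E G D H)(I), with lengths 6, 1, 1, 1 in non-increasing order.

[6, 1, 1, 1]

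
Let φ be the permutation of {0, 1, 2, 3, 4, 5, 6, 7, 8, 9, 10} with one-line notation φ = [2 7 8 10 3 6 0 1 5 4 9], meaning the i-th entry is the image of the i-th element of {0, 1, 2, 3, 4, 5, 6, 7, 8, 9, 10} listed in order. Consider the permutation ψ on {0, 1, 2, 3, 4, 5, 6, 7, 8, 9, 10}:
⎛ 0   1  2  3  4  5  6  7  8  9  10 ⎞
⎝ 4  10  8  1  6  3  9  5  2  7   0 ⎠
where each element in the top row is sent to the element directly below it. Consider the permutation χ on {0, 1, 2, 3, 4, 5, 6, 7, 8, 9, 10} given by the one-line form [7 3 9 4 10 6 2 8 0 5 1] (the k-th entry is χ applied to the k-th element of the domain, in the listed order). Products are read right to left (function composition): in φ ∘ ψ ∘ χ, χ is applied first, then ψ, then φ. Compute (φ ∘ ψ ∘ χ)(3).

0

Chase 3: χ(3) = 4; ψ(4) = 6; φ(6) = 0. Hence (φ ∘ ψ ∘ χ)(3) = 0.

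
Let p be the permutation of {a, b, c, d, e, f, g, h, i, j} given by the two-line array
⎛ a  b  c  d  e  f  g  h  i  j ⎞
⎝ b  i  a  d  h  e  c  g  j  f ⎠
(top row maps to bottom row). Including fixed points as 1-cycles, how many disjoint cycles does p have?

The cycle decomposition is (a b i j f e h g c)(d), which has 2 cycles (counting 1-cycles).

2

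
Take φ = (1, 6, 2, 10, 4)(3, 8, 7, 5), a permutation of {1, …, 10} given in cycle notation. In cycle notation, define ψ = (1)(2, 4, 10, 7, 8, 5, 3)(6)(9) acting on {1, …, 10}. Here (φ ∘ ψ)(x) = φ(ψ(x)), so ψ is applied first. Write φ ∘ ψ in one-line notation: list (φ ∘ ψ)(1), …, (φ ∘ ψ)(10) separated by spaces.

6 1 10 4 8 2 7 3 9 5

Chase each element through ψ then φ: 1 → 1 → 6; 2 → 4 → 1; 3 → 2 → 10; 4 → 10 → 4; 5 → 3 → 8; 6 → 6 → 2; 7 → 8 → 7; 8 → 5 → 3; 9 → 9 → 9; 10 → 7 → 5.
Collecting the images, φ ∘ ψ = [6 1 10 4 8 2 7 3 9 5].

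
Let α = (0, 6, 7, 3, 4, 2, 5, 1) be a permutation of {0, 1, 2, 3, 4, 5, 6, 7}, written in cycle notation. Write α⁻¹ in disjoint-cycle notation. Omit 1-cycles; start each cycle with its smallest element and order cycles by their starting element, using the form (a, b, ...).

(0, 1, 5, 2, 4, 3, 7, 6)

If α sends a → b within a cycle, α⁻¹ sends b → a; equivalently, reverse each cycle.
Reversing each cycle of α and rotating so the smallest element leads gives (0, 1, 5, 2, 4, 3, 7, 6).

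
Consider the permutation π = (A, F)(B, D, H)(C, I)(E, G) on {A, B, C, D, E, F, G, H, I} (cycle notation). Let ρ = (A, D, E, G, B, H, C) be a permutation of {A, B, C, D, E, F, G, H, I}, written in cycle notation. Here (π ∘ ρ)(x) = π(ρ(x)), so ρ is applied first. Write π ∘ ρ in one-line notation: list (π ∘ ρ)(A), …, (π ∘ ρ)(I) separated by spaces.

H B F G E A D I C

(π ∘ ρ)(x) = π(ρ(x)). Computing each image: π(ρ(A)) = π(D) = H, π(ρ(B)) = π(H) = B, π(ρ(C)) = π(A) = F, π(ρ(D)) = π(E) = G, π(ρ(E)) = π(G) = E, π(ρ(F)) = π(F) = A, π(ρ(G)) = π(B) = D, π(ρ(H)) = π(C) = I, π(ρ(I)) = π(I) = C.
Hence π ∘ ρ = [H B F G E A D I C].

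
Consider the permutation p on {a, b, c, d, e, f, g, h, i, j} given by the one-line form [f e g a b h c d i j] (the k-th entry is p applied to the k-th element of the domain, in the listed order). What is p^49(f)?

h

Tracing f → h → … returns to f after 4 steps, so f lies in a 4-cycle (a f h d).
Powers repeat with period 4 on this cycle, and 49 mod 4 = 1, so p^49(f) = p^1(f).
Advancing 1 step from f: f → h.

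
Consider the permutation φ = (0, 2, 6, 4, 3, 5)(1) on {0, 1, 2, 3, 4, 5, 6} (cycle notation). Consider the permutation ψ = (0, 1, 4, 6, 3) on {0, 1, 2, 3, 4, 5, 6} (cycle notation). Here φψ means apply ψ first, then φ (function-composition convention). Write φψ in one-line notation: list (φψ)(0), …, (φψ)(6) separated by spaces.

(φψ)(x) = φ(ψ(x)). Computing each image: φ(ψ(0)) = φ(1) = 1, φ(ψ(1)) = φ(4) = 3, φ(ψ(2)) = φ(2) = 6, φ(ψ(3)) = φ(0) = 2, φ(ψ(4)) = φ(6) = 4, φ(ψ(5)) = φ(5) = 0, φ(ψ(6)) = φ(3) = 5.
Hence φψ = [1 3 6 2 4 0 5].

1 3 6 2 4 0 5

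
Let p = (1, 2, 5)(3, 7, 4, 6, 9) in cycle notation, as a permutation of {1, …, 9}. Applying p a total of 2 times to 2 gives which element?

2 lies in the 3-cycle (1, 2, 5).
Advancing 2 steps from 2: 2 → 5 → 1.

1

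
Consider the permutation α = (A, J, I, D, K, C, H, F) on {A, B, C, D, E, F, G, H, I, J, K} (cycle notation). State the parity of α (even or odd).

odd

The cycle lengths are 8, 1, 1, 1.
A cycle of length ℓ contributes ℓ−1 transpositions, so α is a product of 7 transpositions — odd.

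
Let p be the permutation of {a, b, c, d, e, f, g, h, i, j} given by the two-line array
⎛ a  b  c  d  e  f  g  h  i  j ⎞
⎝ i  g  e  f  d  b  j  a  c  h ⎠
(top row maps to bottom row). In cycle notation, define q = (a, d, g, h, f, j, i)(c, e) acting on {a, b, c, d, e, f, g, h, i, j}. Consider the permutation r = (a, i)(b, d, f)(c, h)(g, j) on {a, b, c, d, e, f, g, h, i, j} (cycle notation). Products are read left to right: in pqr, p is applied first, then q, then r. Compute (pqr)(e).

j

Chase e: p(e) = d; q(d) = g; r(g) = j. Hence (pqr)(e) = j.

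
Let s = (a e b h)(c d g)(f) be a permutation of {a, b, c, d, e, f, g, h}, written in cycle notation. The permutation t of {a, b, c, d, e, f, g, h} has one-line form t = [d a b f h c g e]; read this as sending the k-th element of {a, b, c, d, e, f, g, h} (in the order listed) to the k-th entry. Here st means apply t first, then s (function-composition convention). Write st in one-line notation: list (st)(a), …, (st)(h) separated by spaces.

g e h f a d c b

For each element, apply t then s: a → d → g; b → a → e; c → b → h; d → f → f; e → h → a; f → c → d; g → g → c; h → e → b.
So st in one-line form is g e h f a d c b.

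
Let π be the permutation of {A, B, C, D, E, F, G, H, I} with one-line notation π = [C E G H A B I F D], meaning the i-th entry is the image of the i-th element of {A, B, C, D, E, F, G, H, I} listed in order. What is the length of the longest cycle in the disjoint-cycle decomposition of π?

Decomposing into disjoint cycles gives (A, C, G, I, D, H, F, B, E); the longest has length 9.

9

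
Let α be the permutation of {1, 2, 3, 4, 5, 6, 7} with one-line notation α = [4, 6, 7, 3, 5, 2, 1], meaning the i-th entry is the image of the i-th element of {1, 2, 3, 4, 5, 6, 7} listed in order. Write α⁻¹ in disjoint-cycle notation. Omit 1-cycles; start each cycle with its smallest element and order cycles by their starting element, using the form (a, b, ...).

(1, 7, 3, 4)(2, 6)

The cycle decomposition of α is (1, 4, 3, 7)(2, 6).
Reversing each cycle (and rotating so the smallest element leads) gives α⁻¹ = (1, 7, 3, 4)(2, 6).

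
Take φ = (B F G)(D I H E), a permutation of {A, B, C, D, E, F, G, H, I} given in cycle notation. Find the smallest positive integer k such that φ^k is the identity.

12

The disjoint cycles have lengths 4, 3, 1, 1.
Since disjoint cycles commute, ord(φ) = lcm(4, 3) = 12.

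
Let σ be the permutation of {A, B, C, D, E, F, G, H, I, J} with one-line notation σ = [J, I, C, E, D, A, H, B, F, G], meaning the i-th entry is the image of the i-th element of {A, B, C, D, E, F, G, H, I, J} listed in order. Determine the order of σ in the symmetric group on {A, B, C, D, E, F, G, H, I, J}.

The disjoint-cycle form of σ has cycle lengths 7, 2, 1.
Since disjoint cycles commute, ord(σ) = lcm(7, 2) = 14.

14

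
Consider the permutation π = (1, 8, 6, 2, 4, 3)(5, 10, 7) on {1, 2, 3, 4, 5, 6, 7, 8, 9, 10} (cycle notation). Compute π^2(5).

7

5 lies in the 3-cycle (5, 10, 7).
Advancing 2 steps from 5: 5 → 10 → 7.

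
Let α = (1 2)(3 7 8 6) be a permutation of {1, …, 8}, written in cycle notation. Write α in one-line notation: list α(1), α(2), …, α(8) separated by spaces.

2 1 7 4 5 3 8 6

Each element maps to the next entry in its cycle (wrapping to the front): 1→2, 2→1, 3→7, 4→4, 5→5, 6→3, 7→8, 8→6.
Listing these in domain order gives 2 1 7 4 5 3 8 6.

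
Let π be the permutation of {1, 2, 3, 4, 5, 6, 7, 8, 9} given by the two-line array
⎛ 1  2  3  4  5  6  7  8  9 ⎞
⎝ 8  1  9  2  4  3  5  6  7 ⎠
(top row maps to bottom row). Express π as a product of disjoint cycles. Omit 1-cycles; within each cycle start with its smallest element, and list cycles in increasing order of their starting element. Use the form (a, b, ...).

(1, 8, 6, 3, 9, 7, 5, 4, 2)

Iterating π from 1 gives 1 → 8 → 6 → 3 → 9 → 7 → 5 → 4 → 2 → 1; that is the 9-cycle (1, 8, 6, 3, 9, 7, 5, 4, 2).
Continuing from each remaining unvisited element yields (1, 8, 6, 3, 9, 7, 5, 4, 2).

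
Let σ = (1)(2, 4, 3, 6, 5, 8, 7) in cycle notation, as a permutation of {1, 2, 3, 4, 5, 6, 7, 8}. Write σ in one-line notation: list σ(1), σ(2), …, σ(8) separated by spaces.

1 4 6 3 8 5 2 7

Each element maps to the next entry in its cycle (wrapping to the front): 1↦1, 2↦4, 3↦6, 4↦3, 5↦8, 6↦5, 7↦2, 8↦7.
Listing these in domain order gives 1 4 6 3 8 5 2 7.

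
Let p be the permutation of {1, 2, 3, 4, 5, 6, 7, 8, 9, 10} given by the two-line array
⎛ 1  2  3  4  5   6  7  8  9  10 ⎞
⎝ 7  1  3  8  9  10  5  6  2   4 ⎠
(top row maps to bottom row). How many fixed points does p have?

1

The fixed points (elements with p(x) = x) are {3}, so there is 1.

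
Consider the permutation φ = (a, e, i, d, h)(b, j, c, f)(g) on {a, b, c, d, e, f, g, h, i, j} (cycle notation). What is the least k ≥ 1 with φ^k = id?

The disjoint cycles have lengths 5, 4, 1.
Since disjoint cycles commute, ord(φ) = lcm(5, 4) = 20.

20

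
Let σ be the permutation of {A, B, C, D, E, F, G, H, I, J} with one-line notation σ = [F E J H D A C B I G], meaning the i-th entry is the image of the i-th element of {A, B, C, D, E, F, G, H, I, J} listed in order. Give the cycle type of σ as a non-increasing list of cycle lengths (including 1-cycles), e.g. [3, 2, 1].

The disjoint cycles are (A F)(B E D H)(C J G)(I), with lengths 4, 3, 2, 1 in non-increasing order.

[4, 3, 2, 1]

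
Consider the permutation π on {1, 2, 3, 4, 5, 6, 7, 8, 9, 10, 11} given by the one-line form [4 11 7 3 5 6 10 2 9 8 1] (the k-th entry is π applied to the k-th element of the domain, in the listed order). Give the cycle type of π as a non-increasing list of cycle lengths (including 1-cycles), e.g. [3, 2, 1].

[8, 1, 1, 1]

The disjoint cycles are (1, 4, 3, 7, 10, 8, 2, 11)(5)(6)(9), with lengths 8, 1, 1, 1 in non-increasing order.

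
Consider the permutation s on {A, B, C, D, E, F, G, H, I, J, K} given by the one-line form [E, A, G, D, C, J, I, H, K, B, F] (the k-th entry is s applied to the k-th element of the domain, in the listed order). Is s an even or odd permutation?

In disjoint-cycle form the cycle lengths are 9, 1, 1.
A cycle is odd iff its length is even; s has 0 even-length cycles, so sgn(s) = (−1)^0 and s is even.

even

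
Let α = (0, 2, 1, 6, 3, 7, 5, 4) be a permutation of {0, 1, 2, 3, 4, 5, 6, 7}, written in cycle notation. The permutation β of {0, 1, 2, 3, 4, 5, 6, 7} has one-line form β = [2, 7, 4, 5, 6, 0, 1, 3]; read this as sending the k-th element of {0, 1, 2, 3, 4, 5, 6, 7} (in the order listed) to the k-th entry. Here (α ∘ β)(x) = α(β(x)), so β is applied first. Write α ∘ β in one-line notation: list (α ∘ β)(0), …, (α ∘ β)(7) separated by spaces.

(α ∘ β)(x) = α(β(x)). Computing each image: α(β(0)) = α(2) = 1, α(β(1)) = α(7) = 5, α(β(2)) = α(4) = 0, α(β(3)) = α(5) = 4, α(β(4)) = α(6) = 3, α(β(5)) = α(0) = 2, α(β(6)) = α(1) = 6, α(β(7)) = α(3) = 7.
Hence α ∘ β = [1 5 0 4 3 2 6 7].

1 5 0 4 3 2 6 7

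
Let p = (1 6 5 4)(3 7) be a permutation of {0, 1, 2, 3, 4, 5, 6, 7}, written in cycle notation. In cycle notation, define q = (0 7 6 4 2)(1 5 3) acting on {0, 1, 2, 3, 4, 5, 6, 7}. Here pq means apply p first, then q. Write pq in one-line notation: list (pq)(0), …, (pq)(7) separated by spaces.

7 4 0 6 5 2 3 1

(pq)(x) = q(p(x)). Computing each image: q(p(0)) = q(0) = 7, q(p(1)) = q(6) = 4, q(p(2)) = q(2) = 0, q(p(3)) = q(7) = 6, q(p(4)) = q(1) = 5, q(p(5)) = q(4) = 2, q(p(6)) = q(5) = 3, q(p(7)) = q(3) = 1.
Hence pq = [7 4 0 6 5 2 3 1].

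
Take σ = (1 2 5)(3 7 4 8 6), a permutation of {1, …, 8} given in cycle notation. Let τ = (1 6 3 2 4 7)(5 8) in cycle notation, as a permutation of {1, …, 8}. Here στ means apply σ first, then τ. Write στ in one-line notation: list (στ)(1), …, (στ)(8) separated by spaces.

For each element, apply σ then τ: 1 → 2 → 4; 2 → 5 → 8; 3 → 7 → 1; 4 → 8 → 5; 5 → 1 → 6; 6 → 3 → 2; 7 → 4 → 7; 8 → 6 → 3.
Collecting the images, στ = [4 8 1 5 6 2 7 3].

4 8 1 5 6 2 7 3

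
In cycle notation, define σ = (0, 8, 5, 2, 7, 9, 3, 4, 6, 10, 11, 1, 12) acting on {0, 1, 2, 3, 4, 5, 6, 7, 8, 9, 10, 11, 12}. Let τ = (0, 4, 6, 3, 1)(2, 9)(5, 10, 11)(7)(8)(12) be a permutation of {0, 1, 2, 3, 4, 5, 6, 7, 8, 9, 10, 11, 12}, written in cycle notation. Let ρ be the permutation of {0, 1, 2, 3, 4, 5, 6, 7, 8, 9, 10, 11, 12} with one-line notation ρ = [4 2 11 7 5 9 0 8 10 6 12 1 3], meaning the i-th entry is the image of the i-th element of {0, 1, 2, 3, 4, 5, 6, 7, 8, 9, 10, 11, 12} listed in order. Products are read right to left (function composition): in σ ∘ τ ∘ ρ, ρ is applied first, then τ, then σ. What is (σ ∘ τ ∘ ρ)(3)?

9

Apply the permutations in order: ρ(3) = 7, then τ(7) = 7, then σ(7) = 9. So (σ ∘ τ ∘ ρ)(3) = 9.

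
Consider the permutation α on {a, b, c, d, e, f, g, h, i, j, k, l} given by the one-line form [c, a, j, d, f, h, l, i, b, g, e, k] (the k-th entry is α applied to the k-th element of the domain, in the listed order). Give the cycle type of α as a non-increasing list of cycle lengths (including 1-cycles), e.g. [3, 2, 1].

[11, 1]

The disjoint cycles are (a c j g l k e f h i b)(d), with lengths 11, 1 in non-increasing order.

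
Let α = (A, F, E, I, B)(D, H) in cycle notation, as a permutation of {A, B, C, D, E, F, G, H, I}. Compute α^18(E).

A

E lies in the 5-cycle (A, F, E, I, B).
Powers repeat with period 5 on this cycle, and 18 mod 5 = 3, so α^18(E) = α^3(E).
Stepping 3 places around the cycle: E → I → B → A.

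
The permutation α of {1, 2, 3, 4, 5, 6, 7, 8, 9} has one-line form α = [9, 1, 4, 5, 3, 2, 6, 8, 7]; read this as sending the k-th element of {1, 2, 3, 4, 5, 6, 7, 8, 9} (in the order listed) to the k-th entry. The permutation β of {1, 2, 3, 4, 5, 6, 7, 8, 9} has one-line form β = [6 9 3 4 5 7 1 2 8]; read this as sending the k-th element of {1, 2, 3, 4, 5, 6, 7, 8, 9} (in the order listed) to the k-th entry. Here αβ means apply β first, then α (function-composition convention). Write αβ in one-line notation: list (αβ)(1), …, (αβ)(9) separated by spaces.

For each element, apply β then α: 1 → 6 → 2; 2 → 9 → 7; 3 → 3 → 4; 4 → 4 → 5; 5 → 5 → 3; 6 → 7 → 6; 7 → 1 → 9; 8 → 2 → 1; 9 → 8 → 8.
Collecting the images, αβ = [2 7 4 5 3 6 9 1 8].

2 7 4 5 3 6 9 1 8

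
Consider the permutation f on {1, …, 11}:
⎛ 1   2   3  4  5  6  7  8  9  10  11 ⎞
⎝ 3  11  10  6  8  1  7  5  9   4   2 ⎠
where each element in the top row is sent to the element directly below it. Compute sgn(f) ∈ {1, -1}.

1

In disjoint-cycle form the cycle lengths are 5, 2, 2, 1, 1.
A cycle of length ℓ contributes ℓ−1 transpositions, so f is a product of 4 + 1 + 1 = 6 transpositions — even.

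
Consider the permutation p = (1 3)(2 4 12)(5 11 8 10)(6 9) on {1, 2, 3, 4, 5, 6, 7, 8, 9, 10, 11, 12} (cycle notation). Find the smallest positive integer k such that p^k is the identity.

12

The cycle type of p is (4, 3, 2, 2, 1).
The order of p is the least common multiple of its cycle lengths: lcm(4, 3, 2, 2) = 12.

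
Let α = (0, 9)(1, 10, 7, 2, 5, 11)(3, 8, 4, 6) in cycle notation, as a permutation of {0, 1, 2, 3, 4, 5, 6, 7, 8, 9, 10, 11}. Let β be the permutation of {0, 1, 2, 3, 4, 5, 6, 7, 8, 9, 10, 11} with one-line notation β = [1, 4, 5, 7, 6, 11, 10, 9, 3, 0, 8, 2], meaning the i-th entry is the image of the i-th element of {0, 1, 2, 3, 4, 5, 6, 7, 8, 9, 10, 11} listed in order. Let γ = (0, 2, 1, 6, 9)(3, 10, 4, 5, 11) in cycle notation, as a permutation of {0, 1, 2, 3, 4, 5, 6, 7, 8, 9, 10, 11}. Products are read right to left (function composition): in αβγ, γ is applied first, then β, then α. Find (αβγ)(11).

2

Chase 11: γ(11) = 3; β(3) = 7; α(7) = 2. Hence (αβγ)(11) = 2.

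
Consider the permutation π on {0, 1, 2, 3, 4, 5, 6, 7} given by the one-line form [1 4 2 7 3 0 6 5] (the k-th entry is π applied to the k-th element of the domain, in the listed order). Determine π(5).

0

5 is element number 6 of the domain, and entry number 6 of the one-line form is 0, so π(5) = 0.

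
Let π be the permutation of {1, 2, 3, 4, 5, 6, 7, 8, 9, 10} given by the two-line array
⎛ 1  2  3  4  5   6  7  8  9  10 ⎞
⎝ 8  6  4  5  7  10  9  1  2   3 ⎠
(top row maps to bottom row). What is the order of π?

8

The disjoint-cycle form of π has cycle lengths 8, 2.
Since disjoint cycles commute, ord(π) = lcm(8, 2) = 8.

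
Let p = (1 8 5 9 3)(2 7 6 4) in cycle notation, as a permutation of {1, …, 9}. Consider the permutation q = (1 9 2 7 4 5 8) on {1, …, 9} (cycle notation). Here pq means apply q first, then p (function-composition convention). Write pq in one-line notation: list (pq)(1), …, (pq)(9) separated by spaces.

For each element, apply q then p: 1 → 9 → 3; 2 → 7 → 6; 3 → 3 → 1; 4 → 5 → 9; 5 → 8 → 5; 6 → 6 → 4; 7 → 4 → 2; 8 → 1 → 8; 9 → 2 → 7.
So pq in one-line form is 3 6 1 9 5 4 2 8 7.

3 6 1 9 5 4 2 8 7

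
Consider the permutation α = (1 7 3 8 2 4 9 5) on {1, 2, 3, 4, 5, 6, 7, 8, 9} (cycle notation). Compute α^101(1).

1 lies in the 8-cycle (1 7 3 8 2 4 9 5).
Since the cycle has length 8, α^101 acts on it the same as α^5 (101 mod 8 = 5).
Advancing 5 steps from 1: 1 → 7 → 3 → 8 → 2 → 4.

4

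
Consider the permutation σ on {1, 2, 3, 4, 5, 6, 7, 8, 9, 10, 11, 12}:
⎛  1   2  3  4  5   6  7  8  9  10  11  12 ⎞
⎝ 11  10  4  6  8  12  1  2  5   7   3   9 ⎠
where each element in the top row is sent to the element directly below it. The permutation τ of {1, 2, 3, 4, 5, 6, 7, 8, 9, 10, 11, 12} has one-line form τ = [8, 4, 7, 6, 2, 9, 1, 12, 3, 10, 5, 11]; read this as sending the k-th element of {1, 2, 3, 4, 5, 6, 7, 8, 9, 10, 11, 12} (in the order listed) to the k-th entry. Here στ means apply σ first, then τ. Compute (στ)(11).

7

σ(11) = 3, then τ(3) = 7; composing gives (στ)(11) = 7.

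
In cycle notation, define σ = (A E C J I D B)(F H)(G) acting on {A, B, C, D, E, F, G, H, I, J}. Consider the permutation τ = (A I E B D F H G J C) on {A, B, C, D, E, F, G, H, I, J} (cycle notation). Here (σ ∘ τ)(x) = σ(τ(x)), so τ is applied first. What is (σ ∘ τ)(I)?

C

(σ ∘ τ)(I) = σ(τ(I)). τ(I) = E, then σ(E) = C. So (σ ∘ τ)(I) = C.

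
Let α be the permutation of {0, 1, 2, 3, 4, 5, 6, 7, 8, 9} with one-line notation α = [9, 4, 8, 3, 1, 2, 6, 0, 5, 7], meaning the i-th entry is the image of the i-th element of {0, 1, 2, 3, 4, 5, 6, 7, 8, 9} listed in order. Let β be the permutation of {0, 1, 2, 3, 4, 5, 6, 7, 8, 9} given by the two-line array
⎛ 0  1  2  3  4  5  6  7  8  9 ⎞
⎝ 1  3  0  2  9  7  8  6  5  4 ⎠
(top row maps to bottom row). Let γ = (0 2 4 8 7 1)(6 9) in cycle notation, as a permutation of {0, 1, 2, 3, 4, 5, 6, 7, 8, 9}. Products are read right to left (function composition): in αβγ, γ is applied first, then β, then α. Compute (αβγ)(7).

(αβγ)(7) = α(β(γ(7))). γ(7) = 1, then β(1) = 3, then α(3) = 3, so the result is 3.

3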